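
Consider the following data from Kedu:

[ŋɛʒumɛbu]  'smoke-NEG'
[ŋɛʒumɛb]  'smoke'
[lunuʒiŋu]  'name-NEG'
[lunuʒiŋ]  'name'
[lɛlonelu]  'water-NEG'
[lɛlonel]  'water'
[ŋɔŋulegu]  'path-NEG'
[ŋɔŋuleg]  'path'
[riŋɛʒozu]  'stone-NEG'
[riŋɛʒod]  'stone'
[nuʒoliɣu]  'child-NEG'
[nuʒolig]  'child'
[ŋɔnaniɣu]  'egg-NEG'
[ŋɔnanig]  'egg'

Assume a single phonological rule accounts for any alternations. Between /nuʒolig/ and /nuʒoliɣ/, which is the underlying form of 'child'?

/nuʒoliɣ/

The stem for 'child' ends in [ɣ] in [nuʒoliɣu] but [g] in [nuʒolig].
But 'path' keeps [g] in both environments ([ŋɔŋulegu], [ŋɔŋuleg]), so there is no rule changing /g/ to [ɣ] before the NEG suffix.
So /ɣ/ is underlying, and a rule of word-final hardening — voiced fricatives become stops word-finally — gives [g].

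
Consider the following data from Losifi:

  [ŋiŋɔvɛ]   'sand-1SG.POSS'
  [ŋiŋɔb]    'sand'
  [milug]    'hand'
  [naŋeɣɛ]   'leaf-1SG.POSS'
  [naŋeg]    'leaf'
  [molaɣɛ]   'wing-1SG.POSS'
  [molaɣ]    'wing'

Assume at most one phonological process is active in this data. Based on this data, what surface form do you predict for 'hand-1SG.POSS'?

[miluɣɛ]

The root 'leaf' surfaces as [naŋeɣɛ] and [naŋeg], with a stem-final [ɣ] ~ [g] alternation.
Compare 'wing', with invariant [ɣ] in [molaɣɛ] and [molaɣ]: an analysis with underlying /ɣ/ and a rule producing [g] in isolation would wrongly predict alternation here too.
The underlying segment must be /g/; voiced stops become fricatives between vowels, yielding [ɣ] there.
From [milug] the stem 'hand' is /milug/; between vowels this yields [miluɣɛ].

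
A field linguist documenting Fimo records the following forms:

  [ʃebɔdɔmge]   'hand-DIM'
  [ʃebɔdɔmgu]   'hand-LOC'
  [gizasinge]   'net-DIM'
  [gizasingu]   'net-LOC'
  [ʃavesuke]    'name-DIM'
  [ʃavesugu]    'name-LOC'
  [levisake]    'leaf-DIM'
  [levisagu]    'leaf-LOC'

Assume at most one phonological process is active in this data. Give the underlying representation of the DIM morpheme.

The DIM suffix surfaces as [-ge] and [-ke], depending on the final segment of the stem.
The LOC suffix, which begins with [g], is invariant after every stem; so [g] is not altered by any rule here.
So the underlying form is /-ke/, and voiceless stops become voiced after a nasal.

/-ke/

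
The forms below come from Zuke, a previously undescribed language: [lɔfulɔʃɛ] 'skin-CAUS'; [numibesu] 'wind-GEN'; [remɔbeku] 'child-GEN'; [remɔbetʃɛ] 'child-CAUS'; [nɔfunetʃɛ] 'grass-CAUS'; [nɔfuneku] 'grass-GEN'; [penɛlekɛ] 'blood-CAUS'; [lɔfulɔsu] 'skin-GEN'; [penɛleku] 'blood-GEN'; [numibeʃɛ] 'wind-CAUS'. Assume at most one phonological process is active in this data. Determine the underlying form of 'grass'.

/nɔfunetʃ/

'grass' shows [k] ~ [tʃ] at the end of the stem ([nɔfuneku] vs [nɔfunetʃɛ]).
If /k/ were underlying and a rule turned it into [tʃ] before the CAUS suffix, 'blood' would also alternate; but it has [k] in both [penɛleku] and [penɛlekɛ].
So /tʃ/ is underlying, and a rule of depalatalization — palato-alveolar /tʃ/ and /ʃ/ become [k] and [s] when no front vowel follows — gives [k].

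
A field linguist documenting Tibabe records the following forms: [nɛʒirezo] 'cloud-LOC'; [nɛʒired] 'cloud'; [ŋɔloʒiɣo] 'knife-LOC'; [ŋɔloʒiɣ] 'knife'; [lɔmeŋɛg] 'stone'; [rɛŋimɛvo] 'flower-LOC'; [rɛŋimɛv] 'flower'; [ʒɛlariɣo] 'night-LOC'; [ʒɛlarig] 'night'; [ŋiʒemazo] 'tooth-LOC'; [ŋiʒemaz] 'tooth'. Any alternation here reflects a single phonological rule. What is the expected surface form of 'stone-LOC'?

The stem for 'night' ends in [ɣ] in [ʒɛlariɣo] but [g] in [ʒɛlarig].
Compare 'knife', with invariant [ɣ] in [ŋɔloʒiɣo] and [ŋɔloʒiɣ]: an analysis with underlying /ɣ/ and a rule producing [g] in isolation would wrongly predict alternation here too.
Therefore /g/ is basic and [ɣ] is derived by intervocalic spirantization (voiced stops become fricatives between vowels).
From [lɔmeŋɛg] the stem 'stone' is /lɔmeŋɛg/; between vowels this yields [lɔmeŋɛɣo].

[lɔmeŋɛɣo]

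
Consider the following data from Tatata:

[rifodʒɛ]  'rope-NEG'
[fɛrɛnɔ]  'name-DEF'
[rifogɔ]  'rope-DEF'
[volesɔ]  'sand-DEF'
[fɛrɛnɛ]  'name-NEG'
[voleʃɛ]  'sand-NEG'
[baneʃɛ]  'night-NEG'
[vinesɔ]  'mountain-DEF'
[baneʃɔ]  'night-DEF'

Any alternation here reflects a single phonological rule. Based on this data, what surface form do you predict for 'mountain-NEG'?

In [volesɔ] and [voleʃɛ] the final segment of 'sand' alternates: [s] ~ [ʃ].
The stem 'night' ([baneʃɔ], [baneʃɛ]) shows [ʃ] unchanged in both environments, so [ʃ] cannot be basic with [s] derived before the DEF suffix.
The underlying segment must be /s/; /g/ and /s/ become palato-alveolar [dʒ] and [ʃ] before a front vowel, yielding [ʃ] there.
The one attested form of 'mountain', [vinesɔ], shows underlying /vines/. Applying the same rule before a front vowel gives [vineʃɛ].

[vineʃɛ]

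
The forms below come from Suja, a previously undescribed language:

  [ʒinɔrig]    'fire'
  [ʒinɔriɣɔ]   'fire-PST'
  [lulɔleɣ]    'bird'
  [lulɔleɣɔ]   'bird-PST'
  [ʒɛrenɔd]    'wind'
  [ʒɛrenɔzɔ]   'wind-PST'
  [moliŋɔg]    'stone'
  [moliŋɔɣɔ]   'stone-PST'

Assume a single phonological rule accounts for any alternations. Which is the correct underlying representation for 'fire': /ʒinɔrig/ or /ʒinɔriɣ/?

/ʒinɔrig/

The stem for 'fire' ends in [g] in [ʒinɔrig] but [ɣ] in [ʒinɔriɣɔ].
If /ɣ/ were underlying and a rule turned it into [g] in isolation, 'bird' would also alternate; but it has [ɣ] in both [lulɔleɣ] and [lulɔleɣɔ].
So /g/ is underlying, and a rule of intervocalic spirantization — voiced stops become fricatives between vowels — gives [ɣ].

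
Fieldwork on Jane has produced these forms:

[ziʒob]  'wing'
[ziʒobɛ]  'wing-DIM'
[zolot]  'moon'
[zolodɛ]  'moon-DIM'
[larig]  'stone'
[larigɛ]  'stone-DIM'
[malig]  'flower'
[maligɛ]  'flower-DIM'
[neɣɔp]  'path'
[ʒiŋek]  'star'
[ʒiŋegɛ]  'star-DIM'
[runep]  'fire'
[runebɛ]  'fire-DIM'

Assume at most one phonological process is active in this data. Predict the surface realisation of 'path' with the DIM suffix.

'fire' shows [p] ~ [b] at the end of the stem ([runep] vs [runebɛ]).
Compare 'wing', with invariant [b] in [ziʒob] and [ziʒobɛ]: an analysis with underlying /b/ and a rule producing [p] in isolation would wrongly predict alternation here too.
The underlying segment must be /p/; voiceless stops become voiced between vowels, yielding [b] there.
The one attested form of 'path', [neɣɔp], shows underlying /neɣɔp/. Applying the same rule between vowels gives [neɣɔbɛ].

[neɣɔbɛ]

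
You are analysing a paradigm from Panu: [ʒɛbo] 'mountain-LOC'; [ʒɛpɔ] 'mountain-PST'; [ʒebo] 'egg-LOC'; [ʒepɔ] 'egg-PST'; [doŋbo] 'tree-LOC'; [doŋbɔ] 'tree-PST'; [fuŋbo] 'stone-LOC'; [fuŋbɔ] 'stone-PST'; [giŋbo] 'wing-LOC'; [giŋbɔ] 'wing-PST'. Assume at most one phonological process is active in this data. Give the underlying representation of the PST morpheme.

The PST morpheme has two allomorphs, [-bɔ] and [-pɔ].
The LOC suffix, which begins with [b], is invariant after every stem; so [b] is not altered by any rule here.
The PST suffix is therefore /-pɔ/ underlyingly, with post-nasal voicing: voiceless stops become voiced after a nasal.

/-pɔ/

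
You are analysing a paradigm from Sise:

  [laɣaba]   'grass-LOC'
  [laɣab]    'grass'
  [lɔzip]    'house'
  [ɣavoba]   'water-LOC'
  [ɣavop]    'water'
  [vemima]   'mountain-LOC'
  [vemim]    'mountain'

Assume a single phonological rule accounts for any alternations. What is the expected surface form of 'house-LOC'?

[lɔziba]

'water' shows [b] ~ [p] at the end of the stem ([ɣavoba] vs [ɣavop]).
The stem 'grass' ([laɣaba], [laɣab]) shows [b] unchanged in both environments, so [b] cannot be basic with [p] derived in isolation.
Therefore /p/ is basic and [b] is derived by intervocalic voicing (voiceless stops become voiced between vowels).
From [lɔzip] the stem 'house' is /lɔzip/; between vowels this yields [lɔziba].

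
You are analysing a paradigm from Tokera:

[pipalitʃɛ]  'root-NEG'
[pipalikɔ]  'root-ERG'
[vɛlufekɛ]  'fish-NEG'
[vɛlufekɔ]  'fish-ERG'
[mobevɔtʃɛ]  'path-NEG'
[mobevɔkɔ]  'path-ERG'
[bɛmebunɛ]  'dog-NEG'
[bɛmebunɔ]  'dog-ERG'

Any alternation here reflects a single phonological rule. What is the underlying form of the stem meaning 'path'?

/mobevɔtʃ/

'path' shows [tʃ] ~ [k] at the end of the stem ([mobevɔtʃɛ] vs [mobevɔkɔ]).
Compare 'fish', with invariant [k] in [vɛlufekɛ] and [vɛlufekɔ]: an analysis with underlying /k/ and a rule producing [tʃ] before the NEG suffix would wrongly predict alternation here too.
The underlying segment must be /tʃ/; palato-alveolar /tʃ/ becomes [k] when no front vowel follows, yielding [k] there.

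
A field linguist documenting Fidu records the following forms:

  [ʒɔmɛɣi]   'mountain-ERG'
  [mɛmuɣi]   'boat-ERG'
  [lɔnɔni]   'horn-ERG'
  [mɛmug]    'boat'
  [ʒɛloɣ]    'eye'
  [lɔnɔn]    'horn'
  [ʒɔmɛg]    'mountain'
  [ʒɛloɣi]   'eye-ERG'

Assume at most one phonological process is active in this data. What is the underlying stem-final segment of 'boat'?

/g/

The stem for 'boat' ends in [g] in [mɛmug] but [ɣ] in [mɛmuɣi].
Compare 'eye', with invariant [ɣ] in [ʒɛloɣ] and [ʒɛloɣi]: an analysis with underlying /ɣ/ and a rule producing [g] in isolation would wrongly predict alternation here too.
Therefore /g/ is basic and [ɣ] is derived by intervocalic spirantization (voiced stops become fricatives between vowels).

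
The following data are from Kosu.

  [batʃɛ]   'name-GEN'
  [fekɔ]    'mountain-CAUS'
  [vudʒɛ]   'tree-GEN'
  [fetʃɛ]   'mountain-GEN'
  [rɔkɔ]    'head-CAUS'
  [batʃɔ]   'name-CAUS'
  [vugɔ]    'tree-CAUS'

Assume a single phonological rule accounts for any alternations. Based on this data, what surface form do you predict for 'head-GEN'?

In [fetʃɛ] and [fekɔ] the final segment of 'mountain' alternates: [tʃ] ~ [k].
The stem 'name' ([batʃɛ], [batʃɔ]) shows [tʃ] unchanged in both environments, so [tʃ] cannot be basic with [k] derived before the CAUS suffix.
The underlying segment must be /k/; /k/ and /g/ become palato-alveolar [tʃ] and [dʒ] before a front vowel, yielding [tʃ] there.
From [rɔkɔ] the stem 'head' is /rɔk/; before a front vowel this yields [rɔtʃɛ].

[rɔtʃɛ]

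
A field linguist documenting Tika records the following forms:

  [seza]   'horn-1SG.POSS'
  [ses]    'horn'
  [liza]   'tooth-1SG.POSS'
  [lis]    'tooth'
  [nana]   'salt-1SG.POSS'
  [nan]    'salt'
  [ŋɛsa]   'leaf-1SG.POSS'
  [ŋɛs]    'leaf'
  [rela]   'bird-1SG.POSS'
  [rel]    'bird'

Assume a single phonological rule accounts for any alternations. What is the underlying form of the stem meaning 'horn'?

/sez/

The stem for 'horn' ends in [z] in [seza] but [s] in [ses].
The stem 'leaf' ([ŋɛsa], [ŋɛs]) shows [s] unchanged in both environments, so [s] cannot be basic with [z] derived before the 1SG.POSS suffix.
The underlying segment must be /z/; voiced obstruents become voiceless word-finally, yielding [s] there.
Hence 'horn' is /sez/ underlyingly.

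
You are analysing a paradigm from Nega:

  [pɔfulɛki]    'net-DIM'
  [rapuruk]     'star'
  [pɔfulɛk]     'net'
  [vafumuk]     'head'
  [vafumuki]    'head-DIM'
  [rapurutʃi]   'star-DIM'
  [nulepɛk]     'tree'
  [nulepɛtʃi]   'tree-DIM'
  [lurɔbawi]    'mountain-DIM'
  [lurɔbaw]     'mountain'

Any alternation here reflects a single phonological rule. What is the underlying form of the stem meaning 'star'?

The root 'star' surfaces as [rapurutʃi] and [rapuruk], with a stem-final [tʃ] ~ [k] alternation.
If /k/ were underlying and a rule turned it into [tʃ] before the DIM suffix, 'net' would also alternate; but it has [k] in both [pɔfulɛki] and [pɔfulɛk].
Therefore /tʃ/ is basic and [k] is derived by depalatalization (palato-alveolar /tʃ/ becomes [k] when no front vowel follows).

/rapurutʃ/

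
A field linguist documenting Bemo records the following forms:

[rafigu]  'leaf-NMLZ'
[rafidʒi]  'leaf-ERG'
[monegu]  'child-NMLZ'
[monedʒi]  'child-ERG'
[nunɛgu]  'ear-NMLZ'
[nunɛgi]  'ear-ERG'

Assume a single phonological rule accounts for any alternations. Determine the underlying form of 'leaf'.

The root 'leaf' surfaces as [rafigu] and [rafidʒi], with a stem-final [g] ~ [dʒ] alternation.
The stem 'ear' ([nunɛgu], [nunɛgi]) shows [g] unchanged in both environments, so [g] cannot be basic with [dʒ] derived before the ERG suffix.
So /dʒ/ is underlying, and a rule of depalatalization — palato-alveolar /dʒ/ becomes [g] when no front vowel follows — gives [g].

/rafidʒ/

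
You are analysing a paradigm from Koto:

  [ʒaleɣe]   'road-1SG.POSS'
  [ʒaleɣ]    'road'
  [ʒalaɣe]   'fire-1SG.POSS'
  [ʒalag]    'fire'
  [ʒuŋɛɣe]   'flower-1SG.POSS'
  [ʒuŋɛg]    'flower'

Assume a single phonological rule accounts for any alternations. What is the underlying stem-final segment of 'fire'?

The stem for 'fire' ends in [ɣ] in [ʒalaɣe] but [g] in [ʒalag].
If /ɣ/ were underlying and a rule turned it into [g] in isolation, 'road' would also alternate; but it has [ɣ] in both [ʒaleɣe] and [ʒaleɣ].
Therefore /g/ is basic and [ɣ] is derived by intervocalic spirantization (voiced stops become fricatives between vowels).

/g/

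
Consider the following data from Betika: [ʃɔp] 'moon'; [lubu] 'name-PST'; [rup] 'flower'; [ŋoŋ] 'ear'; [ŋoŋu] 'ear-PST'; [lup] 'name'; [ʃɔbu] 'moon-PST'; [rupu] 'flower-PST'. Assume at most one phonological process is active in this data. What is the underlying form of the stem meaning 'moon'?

In [ʃɔbu] and [ʃɔp] the final segment of 'moon' alternates: [b] ~ [p].
The stem 'flower' ([rupu], [rup]) shows [p] unchanged in both environments, so [p] cannot be basic with [b] derived before the PST suffix.
Therefore /b/ is basic and [p] is derived by word-final obstruent devoicing (voiced obstruents become voiceless word-finally).

/ʃɔb/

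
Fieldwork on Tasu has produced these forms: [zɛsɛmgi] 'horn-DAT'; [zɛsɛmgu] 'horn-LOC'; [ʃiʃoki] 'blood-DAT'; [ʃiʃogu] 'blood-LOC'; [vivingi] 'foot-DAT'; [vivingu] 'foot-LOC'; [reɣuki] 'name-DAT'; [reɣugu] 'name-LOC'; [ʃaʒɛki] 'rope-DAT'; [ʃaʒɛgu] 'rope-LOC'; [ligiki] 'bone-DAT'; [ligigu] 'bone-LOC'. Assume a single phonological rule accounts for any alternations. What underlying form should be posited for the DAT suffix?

The DAT suffix surfaces as [-gi] and [-ki], depending on the final segment of the stem.
The LOC suffix, which begins with [g], is invariant after every stem; so [g] is not altered by any rule here.
So the underlying form is /-ki/, and voiceless stops become voiced after a nasal.

/-ki/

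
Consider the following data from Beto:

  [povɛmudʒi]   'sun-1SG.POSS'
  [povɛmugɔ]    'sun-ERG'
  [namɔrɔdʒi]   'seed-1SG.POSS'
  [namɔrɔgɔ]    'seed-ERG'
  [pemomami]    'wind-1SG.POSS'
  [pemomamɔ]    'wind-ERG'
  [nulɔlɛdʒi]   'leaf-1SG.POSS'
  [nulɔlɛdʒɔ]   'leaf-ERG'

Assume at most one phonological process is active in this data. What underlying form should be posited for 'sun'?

/povɛmug/

The root 'sun' surfaces as [povɛmudʒi] and [povɛmugɔ], with a stem-final [dʒ] ~ [g] alternation.
If /dʒ/ were underlying and a rule turned it into [g] before the ERG suffix, 'leaf' would also alternate; but it has [dʒ] in both [nulɔlɛdʒi] and [nulɔlɛdʒɔ].
Therefore /g/ is basic and [dʒ] is derived by palatalization before a front vowel (/g/ becomes palato-alveolar [dʒ] before a front vowel).
The underlying form of 'sun' is therefore /povɛmug/.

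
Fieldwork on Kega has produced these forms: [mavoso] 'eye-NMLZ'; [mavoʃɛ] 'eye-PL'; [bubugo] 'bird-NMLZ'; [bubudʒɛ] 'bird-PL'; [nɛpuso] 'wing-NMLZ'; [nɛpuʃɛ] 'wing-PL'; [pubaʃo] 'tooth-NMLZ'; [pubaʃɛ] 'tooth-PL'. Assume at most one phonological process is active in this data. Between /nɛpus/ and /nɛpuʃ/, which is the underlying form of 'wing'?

/nɛpus/

In [nɛpuso] and [nɛpuʃɛ] the final segment of 'wing' alternates: [s] ~ [ʃ].
If /ʃ/ were underlying and a rule turned it into [s] before the NMLZ suffix, 'tooth' would also alternate; but it has [ʃ] in both [pubaʃo] and [pubaʃɛ].
So /s/ is underlying, and a rule of palatalization before a front vowel — /g/ and /s/ become palato-alveolar [dʒ] and [ʃ] before a front vowel — gives [ʃ].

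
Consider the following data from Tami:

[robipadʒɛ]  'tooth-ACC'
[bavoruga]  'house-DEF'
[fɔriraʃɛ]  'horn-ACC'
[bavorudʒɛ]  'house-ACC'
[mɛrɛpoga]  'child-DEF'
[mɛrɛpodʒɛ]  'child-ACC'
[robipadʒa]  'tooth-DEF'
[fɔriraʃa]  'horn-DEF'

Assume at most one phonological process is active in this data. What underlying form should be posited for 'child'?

The root 'child' surfaces as [mɛrɛpoga] and [mɛrɛpodʒɛ], with a stem-final [g] ~ [dʒ] alternation.
If /dʒ/ were underlying and a rule turned it into [g] before the DEF suffix, 'tooth' would also alternate; but it has [dʒ] in both [robipadʒa] and [robipadʒɛ].
The underlying segment must be /g/; /g/ becomes palato-alveolar [dʒ] before a front vowel, yielding [dʒ] there.
Hence 'child' is /mɛrɛpog/ underlyingly.

/mɛrɛpog/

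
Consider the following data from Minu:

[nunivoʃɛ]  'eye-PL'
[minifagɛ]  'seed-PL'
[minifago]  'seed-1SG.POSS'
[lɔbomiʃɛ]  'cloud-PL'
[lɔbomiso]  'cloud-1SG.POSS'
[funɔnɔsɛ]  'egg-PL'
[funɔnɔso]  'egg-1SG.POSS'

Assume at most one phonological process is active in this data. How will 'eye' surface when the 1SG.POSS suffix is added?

The root 'cloud' surfaces as [lɔbomiʃɛ] and [lɔbomiso], with a stem-final [ʃ] ~ [s] alternation.
If /s/ were underlying and a rule turned it into [ʃ] before the PL suffix, 'egg' would also alternate; but it has [s] in both [funɔnɔsɛ] and [funɔnɔso].
So /ʃ/ is underlying, and a rule of depalatalization — palato-alveolar /ʃ/ becomes [s] when no front vowel follows — gives [s].
From [nunivoʃɛ] the stem 'eye' is /nunivoʃ/; when no front vowel follows this yields [nunivoso].

[nunivoso]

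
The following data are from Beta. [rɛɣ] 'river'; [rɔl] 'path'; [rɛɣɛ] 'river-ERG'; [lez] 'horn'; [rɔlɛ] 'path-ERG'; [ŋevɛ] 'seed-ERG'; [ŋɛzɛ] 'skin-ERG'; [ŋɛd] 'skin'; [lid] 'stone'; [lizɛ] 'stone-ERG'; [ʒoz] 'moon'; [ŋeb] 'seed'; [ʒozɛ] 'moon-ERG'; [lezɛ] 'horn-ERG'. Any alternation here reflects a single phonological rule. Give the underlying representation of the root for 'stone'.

/lid/

'stone' shows [d] ~ [z] at the end of the stem ([lid] vs [lizɛ]).
Compare 'moon', with invariant [z] in [ʒoz] and [ʒozɛ]: an analysis with underlying /z/ and a rule producing [d] in isolation would wrongly predict alternation here too.
So /d/ is underlying, and a rule of intervocalic spirantization — voiced stops become fricatives between vowels — gives [z].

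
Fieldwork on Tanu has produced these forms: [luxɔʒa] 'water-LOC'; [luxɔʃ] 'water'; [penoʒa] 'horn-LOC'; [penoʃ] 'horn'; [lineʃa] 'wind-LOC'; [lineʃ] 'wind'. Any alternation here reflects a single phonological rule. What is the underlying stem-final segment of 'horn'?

/ʒ/

The root 'horn' surfaces as [penoʒa] and [penoʃ], with a stem-final [ʒ] ~ [ʃ] alternation.
The stem 'wind' ([lineʃa], [lineʃ]) shows [ʃ] unchanged in both environments, so [ʃ] cannot be basic with [ʒ] derived before the LOC suffix.
The underlying segment must be /ʒ/; voiced obstruents become voiceless word-finally, yielding [ʃ] there.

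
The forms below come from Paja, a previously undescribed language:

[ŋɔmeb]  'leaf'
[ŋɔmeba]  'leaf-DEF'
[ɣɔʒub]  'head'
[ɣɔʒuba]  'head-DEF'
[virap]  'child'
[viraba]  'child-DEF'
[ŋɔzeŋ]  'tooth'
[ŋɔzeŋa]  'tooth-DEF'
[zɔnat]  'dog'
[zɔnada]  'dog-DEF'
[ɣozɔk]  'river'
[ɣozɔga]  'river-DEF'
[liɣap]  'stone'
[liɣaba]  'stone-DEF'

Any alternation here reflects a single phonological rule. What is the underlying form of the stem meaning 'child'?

The stem for 'child' ends in [p] in [virap] but [b] in [viraba].
But 'leaf' keeps [b] in both environments ([ŋɔmeb], [ŋɔmeba]), so there is no rule changing /b/ to [p] in isolation.
So /p/ is underlying, and a rule of intervocalic voicing — voiceless stops become voiced between vowels — gives [b].
Hence 'child' is /virap/ underlyingly.

/virap/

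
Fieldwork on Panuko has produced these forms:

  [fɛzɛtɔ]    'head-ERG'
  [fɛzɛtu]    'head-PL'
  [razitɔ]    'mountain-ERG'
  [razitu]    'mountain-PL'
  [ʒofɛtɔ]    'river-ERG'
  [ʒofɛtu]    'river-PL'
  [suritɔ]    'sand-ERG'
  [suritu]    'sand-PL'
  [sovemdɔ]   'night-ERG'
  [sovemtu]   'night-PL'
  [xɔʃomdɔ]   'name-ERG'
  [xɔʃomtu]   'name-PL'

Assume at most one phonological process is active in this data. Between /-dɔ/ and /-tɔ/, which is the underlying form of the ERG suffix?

The ERG morpheme has two allomorphs, [-dɔ] and [-tɔ].
The PL suffix, which begins with [t], is invariant after every stem; so [t] is not altered by any rule here.
So the underlying form is /-dɔ/, and voiced stops become voiceless after a vowel.

/-dɔ/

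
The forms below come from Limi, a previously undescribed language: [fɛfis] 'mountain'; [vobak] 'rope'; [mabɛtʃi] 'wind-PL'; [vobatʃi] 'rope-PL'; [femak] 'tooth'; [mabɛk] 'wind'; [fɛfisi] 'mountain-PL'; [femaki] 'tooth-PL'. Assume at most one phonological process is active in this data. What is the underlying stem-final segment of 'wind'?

/tʃ/

'wind' shows [k] ~ [tʃ] at the end of the stem ([mabɛk] vs [mabɛtʃi]).
If /k/ were underlying and a rule turned it into [tʃ] before the PL suffix, 'tooth' would also alternate; but it has [k] in both [femak] and [femaki].
The underlying segment must be /tʃ/; palato-alveolar /tʃ/ becomes [k] when no front vowel follows, yielding [k] there.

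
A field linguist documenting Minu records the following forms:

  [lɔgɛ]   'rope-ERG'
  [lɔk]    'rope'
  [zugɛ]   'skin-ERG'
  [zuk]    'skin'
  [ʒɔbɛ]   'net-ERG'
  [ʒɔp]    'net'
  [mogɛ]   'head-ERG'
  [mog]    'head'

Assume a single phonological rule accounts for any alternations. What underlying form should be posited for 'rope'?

/lɔk/

The root 'rope' surfaces as [lɔgɛ] and [lɔk], with a stem-final [g] ~ [k] alternation.
The stem 'head' ([mogɛ], [mog]) shows [g] unchanged in both environments, so [g] cannot be basic with [k] derived in isolation.
The alternation reflects intervocalic voicing: voiceless stops become voiced between vowels. /k/ is underlying.
Hence 'rope' is /lɔk/ underlyingly.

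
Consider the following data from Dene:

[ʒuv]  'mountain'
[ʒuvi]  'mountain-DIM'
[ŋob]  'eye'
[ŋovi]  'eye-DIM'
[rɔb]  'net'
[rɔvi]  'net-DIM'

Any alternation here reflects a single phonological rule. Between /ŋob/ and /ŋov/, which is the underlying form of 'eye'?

The root 'eye' surfaces as [ŋob] and [ŋovi], with a stem-final [b] ~ [v] alternation.
The stem 'mountain' ([ʒuv], [ʒuvi]) shows [v] unchanged in both environments, so [v] cannot be basic with [b] derived in isolation.
The alternation reflects intervocalic spirantization: voiced stops become fricatives between vowels. /b/ is underlying.

/ŋob/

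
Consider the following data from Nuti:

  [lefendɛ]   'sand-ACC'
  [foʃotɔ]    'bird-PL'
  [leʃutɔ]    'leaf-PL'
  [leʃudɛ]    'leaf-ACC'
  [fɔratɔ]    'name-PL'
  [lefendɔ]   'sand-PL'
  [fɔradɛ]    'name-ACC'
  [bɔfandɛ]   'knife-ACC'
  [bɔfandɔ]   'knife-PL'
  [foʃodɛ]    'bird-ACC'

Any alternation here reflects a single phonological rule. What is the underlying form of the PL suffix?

/-tɔ/

The PL morpheme has two allomorphs, [-dɔ] and [-tɔ].
By contrast the ACC suffix keeps its initial [d] throughout — that segment must be underlying.
So the underlying form is /-tɔ/, and voiceless stops become voiced after a nasal.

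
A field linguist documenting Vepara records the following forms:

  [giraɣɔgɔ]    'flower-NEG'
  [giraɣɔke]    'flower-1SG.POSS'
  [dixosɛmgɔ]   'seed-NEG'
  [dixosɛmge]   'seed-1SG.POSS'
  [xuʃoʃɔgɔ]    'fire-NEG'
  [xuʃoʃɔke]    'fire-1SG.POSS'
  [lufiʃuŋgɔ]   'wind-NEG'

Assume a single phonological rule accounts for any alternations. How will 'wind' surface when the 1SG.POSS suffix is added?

The 1SG.POSS suffix surfaces as [-ge] and [-ke], depending on the final segment of the stem.
By contrast the NEG suffix keeps its initial [g] throughout — that segment must be underlying.
So the underlying form is /-ke/, and voiceless stops become voiced after a nasal.
After 'wind', which ends in a nasal, the suffix surfaces as [-ge], giving [lufiʃuŋge].

[lufiʃuŋge]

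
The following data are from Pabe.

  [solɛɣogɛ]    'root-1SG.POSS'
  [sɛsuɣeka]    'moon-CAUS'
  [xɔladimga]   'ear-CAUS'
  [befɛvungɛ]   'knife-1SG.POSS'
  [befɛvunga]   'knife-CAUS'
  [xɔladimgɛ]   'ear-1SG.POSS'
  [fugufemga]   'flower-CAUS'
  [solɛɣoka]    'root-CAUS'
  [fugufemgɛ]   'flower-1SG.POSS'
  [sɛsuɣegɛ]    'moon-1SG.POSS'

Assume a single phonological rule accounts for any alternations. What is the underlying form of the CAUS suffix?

The CAUS morpheme has two allomorphs, [-ga] and [-ka].
The 1SG.POSS suffix, which begins with [g], is invariant after every stem; so [g] is not altered by any rule here.
The CAUS suffix is therefore /-ka/ underlyingly, with post-nasal voicing: voiceless stops become voiced after a nasal.

/-ka/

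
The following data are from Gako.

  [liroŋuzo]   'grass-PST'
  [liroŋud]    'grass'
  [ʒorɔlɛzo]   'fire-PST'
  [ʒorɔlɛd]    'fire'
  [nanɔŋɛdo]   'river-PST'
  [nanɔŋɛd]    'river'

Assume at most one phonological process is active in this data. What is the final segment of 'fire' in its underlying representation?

/z/

The root 'fire' surfaces as [ʒorɔlɛzo] and [ʒorɔlɛd], with a stem-final [z] ~ [d] alternation.
Compare 'river', with invariant [d] in [nanɔŋɛdo] and [nanɔŋɛd]: an analysis with underlying /d/ and a rule producing [z] before the PST suffix would wrongly predict alternation here too.
The alternation reflects word-final hardening: voiced fricatives become stops word-finally. /z/ is underlying.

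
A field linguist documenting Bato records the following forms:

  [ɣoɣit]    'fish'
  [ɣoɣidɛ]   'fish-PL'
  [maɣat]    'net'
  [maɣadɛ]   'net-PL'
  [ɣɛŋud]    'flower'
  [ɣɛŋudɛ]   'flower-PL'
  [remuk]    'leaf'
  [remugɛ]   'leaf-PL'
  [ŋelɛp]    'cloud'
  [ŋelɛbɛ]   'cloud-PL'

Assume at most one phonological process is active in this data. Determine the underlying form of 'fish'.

'fish' shows [t] ~ [d] at the end of the stem ([ɣoɣit] vs [ɣoɣidɛ]).
Compare 'flower', with invariant [d] in [ɣɛŋud] and [ɣɛŋudɛ]: an analysis with underlying /d/ and a rule producing [t] in isolation would wrongly predict alternation here too.
The alternation reflects intervocalic voicing: voiceless stops become voiced between vowels. /t/ is underlying.
So 'fish' = /ɣoɣit/.

/ɣoɣit/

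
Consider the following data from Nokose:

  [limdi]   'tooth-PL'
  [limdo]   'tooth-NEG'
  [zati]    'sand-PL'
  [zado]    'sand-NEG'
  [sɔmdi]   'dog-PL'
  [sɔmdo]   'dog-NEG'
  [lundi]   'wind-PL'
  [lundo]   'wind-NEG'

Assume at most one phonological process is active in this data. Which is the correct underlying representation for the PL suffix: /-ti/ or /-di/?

/-ti/

The PL morpheme has two allomorphs, [-di] and [-ti].
The NEG suffix, which begins with [d], is invariant after every stem; so [d] is not altered by any rule here.
The PL suffix is therefore /-ti/ underlyingly, with post-nasal voicing: voiceless stops become voiced after a nasal.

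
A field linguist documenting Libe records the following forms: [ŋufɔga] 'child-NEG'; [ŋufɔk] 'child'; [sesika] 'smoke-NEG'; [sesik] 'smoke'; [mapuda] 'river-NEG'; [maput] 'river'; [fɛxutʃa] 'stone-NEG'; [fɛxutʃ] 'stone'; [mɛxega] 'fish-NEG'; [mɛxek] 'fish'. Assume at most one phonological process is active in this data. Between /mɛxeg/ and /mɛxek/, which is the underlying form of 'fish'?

'fish' shows [g] ~ [k] at the end of the stem ([mɛxega] vs [mɛxek]).
Compare 'smoke', with invariant [k] in [sesika] and [sesik]: an analysis with underlying /k/ and a rule producing [g] before the NEG suffix would wrongly predict alternation here too.
So /g/ is underlying, and a rule of word-final obstruent devoicing — voiced obstruents become voiceless word-finally — gives [k].

/mɛxeg/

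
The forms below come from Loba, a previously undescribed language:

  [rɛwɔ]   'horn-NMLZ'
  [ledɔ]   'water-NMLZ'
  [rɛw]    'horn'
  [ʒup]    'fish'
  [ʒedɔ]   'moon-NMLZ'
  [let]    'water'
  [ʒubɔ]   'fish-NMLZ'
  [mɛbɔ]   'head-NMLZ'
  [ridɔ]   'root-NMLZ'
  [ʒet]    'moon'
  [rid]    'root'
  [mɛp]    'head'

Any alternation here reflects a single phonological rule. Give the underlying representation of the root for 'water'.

The stem for 'water' ends in [d] in [ledɔ] but [t] in [let].
If /d/ were underlying and a rule turned it into [t] in isolation, 'root' would also alternate; but it has [d] in both [ridɔ] and [rid].
So /t/ is underlying, and a rule of intervocalic voicing — voiceless stops become voiced between vowels — gives [d].

/let/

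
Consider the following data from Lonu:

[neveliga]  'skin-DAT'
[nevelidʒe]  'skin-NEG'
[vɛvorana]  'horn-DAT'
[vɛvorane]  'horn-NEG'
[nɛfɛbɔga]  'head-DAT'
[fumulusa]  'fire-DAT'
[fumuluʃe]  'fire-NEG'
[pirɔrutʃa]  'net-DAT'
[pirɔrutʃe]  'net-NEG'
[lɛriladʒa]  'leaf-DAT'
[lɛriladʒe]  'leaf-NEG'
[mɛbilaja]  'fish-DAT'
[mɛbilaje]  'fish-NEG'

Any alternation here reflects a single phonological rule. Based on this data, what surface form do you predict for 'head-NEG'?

[nɛfɛbɔdʒe]

'skin' shows [g] ~ [dʒ] at the end of the stem ([neveliga] vs [nevelidʒe]).
But 'leaf' keeps [dʒ] in both environments ([lɛriladʒa], [lɛriladʒe]), so there is no rule changing /dʒ/ to [g] before the DAT suffix.
Therefore /g/ is basic and [dʒ] is derived by palatalization before a front vowel (/g/ and /s/ become palato-alveolar [dʒ] and [ʃ] before a front vowel).
The one attested form of 'head', [nɛfɛbɔga], shows underlying /nɛfɛbɔg/. Applying the same rule before a front vowel gives [nɛfɛbɔdʒe].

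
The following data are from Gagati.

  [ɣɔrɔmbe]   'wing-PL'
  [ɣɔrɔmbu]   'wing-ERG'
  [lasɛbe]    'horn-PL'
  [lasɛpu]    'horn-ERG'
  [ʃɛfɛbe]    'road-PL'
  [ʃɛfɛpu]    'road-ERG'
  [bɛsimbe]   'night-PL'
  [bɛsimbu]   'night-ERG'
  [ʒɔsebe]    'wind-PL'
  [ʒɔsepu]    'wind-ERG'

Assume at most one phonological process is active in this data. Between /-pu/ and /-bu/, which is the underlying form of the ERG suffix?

The ERG morpheme has two allomorphs, [-bu] and [-pu].
By contrast the PL suffix keeps its initial [b] throughout — that segment must be underlying.
So the underlying form is /-pu/, and voiceless stops become voiced after a nasal.

/-pu/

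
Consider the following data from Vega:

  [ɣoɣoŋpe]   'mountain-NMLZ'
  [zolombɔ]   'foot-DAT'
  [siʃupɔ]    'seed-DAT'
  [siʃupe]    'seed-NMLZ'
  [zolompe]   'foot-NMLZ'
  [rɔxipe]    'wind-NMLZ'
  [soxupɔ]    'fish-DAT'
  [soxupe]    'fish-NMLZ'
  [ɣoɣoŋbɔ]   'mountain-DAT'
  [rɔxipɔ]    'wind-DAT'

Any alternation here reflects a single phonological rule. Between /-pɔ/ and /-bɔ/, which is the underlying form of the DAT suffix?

/-bɔ/

The DAT morpheme has two allomorphs, [-bɔ] and [-pɔ].
The NMLZ suffix, which begins with [p], is invariant after every stem; so [p] is not altered by any rule here.
The DAT suffix is therefore /-bɔ/ underlyingly, with post-vocalic devoicing: voiced stops become voiceless after a vowel.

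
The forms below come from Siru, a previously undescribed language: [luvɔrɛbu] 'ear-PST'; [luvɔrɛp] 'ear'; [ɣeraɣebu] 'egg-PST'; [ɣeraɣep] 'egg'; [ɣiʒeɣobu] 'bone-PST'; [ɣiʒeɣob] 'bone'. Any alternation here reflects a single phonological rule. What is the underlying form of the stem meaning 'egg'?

In [ɣeraɣebu] and [ɣeraɣep] the final segment of 'egg' alternates: [b] ~ [p].
If /b/ were underlying and a rule turned it into [p] in isolation, 'bone' would also alternate; but it has [b] in both [ɣiʒeɣobu] and [ɣiʒeɣob].
The alternation reflects intervocalic voicing: voiceless stops become voiced between vowels. /p/ is underlying.
Hence 'egg' is /ɣeraɣep/ underlyingly.

/ɣeraɣep/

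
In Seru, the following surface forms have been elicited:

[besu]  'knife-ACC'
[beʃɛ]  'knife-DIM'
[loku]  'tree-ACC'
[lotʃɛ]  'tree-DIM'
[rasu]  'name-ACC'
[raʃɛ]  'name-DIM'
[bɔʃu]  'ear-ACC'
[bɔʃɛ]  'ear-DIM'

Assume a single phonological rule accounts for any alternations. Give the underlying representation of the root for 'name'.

In [rasu] and [raʃɛ] the final segment of 'name' alternates: [s] ~ [ʃ].
But 'ear' keeps [ʃ] in both environments ([bɔʃu], [bɔʃɛ]), so there is no rule changing /ʃ/ to [s] before the ACC suffix.
Therefore /s/ is basic and [ʃ] is derived by palatalization before a front vowel (/k/ and /s/ become palato-alveolar [tʃ] and [ʃ] before a front vowel).

/ras/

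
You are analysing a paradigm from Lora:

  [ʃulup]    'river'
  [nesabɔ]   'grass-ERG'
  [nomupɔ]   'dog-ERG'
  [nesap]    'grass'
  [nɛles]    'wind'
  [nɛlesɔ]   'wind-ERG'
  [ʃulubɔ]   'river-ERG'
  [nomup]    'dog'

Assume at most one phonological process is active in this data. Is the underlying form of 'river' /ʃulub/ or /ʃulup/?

/ʃulub/

The root 'river' surfaces as [ʃulubɔ] and [ʃulup], with a stem-final [b] ~ [p] alternation.
If /p/ were underlying and a rule turned it into [b] before the ERG suffix, 'dog' would also alternate; but it has [p] in both [nomupɔ] and [nomup].
Therefore /b/ is basic and [p] is derived by word-final obstruent devoicing (voiced obstruents become voiceless word-finally).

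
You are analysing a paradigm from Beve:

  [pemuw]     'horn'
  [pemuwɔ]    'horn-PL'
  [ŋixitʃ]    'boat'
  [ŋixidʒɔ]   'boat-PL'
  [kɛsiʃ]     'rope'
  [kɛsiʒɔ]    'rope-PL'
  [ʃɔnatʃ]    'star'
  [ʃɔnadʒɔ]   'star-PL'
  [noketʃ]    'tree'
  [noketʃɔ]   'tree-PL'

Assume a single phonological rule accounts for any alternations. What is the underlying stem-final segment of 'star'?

'star' shows [tʃ] ~ [dʒ] at the end of the stem ([ʃɔnatʃ] vs [ʃɔnadʒɔ]).
The stem 'tree' ([noketʃ], [noketʃɔ]) shows [tʃ] unchanged in both environments, so [tʃ] cannot be basic with [dʒ] derived before the PL suffix.
So /dʒ/ is underlying, and a rule of word-final obstruent devoicing — voiced obstruents become voiceless word-finally — gives [tʃ].

/dʒ/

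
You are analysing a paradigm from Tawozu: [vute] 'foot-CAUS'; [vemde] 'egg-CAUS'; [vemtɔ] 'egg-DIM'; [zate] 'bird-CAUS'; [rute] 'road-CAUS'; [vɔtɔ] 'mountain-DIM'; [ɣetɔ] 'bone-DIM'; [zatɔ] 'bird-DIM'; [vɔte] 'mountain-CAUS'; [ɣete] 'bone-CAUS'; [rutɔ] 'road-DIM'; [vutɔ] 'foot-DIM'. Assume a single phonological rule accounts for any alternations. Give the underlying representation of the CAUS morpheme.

/-de/

The CAUS suffix surfaces as [-de] and [-te], depending on the final segment of the stem.
By contrast the DIM suffix keeps its initial [t] throughout — that segment must be underlying.
The CAUS suffix is therefore /-de/ underlyingly, with post-vocalic devoicing: voiced stops become voiceless after a vowel.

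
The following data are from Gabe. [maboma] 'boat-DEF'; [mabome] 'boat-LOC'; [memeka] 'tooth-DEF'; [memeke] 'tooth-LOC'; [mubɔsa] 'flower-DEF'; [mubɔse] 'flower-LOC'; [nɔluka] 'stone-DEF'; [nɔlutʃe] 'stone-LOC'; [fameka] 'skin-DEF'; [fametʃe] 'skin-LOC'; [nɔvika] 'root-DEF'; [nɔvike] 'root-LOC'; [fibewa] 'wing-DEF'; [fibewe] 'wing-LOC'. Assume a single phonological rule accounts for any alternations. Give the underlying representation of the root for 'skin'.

In [fameka] and [fametʃe] the final segment of 'skin' alternates: [k] ~ [tʃ].
But 'tooth' keeps [k] in both environments ([memeka], [memeke]), so there is no rule changing /k/ to [tʃ] before the LOC suffix.
The underlying segment must be /tʃ/; palato-alveolar /tʃ/ becomes [k] when no front vowel follows, yielding [k] there.
The underlying form of 'skin' is therefore /fametʃ/.

/fametʃ/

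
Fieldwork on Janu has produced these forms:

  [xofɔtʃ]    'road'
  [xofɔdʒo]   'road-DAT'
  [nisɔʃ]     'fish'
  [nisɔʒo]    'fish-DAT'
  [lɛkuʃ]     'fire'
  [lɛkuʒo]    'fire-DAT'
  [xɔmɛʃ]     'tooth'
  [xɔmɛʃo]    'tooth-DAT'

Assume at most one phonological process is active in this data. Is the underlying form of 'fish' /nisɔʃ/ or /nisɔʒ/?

'fish' shows [ʃ] ~ [ʒ] at the end of the stem ([nisɔʃ] vs [nisɔʒo]).
If /ʃ/ were underlying and a rule turned it into [ʒ] before the DAT suffix, 'tooth' would also alternate; but it has [ʃ] in both [xɔmɛʃ] and [xɔmɛʃo].
So /ʒ/ is underlying, and a rule of word-final obstruent devoicing — voiced obstruents become voiceless word-finally — gives [ʃ].

/nisɔʒ/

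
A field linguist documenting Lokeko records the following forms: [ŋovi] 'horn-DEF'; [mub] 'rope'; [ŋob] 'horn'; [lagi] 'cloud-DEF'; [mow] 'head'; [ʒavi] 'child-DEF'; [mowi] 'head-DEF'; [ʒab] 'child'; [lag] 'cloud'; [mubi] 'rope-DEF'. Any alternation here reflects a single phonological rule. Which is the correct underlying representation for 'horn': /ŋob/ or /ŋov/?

In [ŋovi] and [ŋob] the final segment of 'horn' alternates: [v] ~ [b].
If /b/ were underlying and a rule turned it into [v] before the DEF suffix, 'rope' would also alternate; but it has [b] in both [mubi] and [mub].
The underlying segment must be /v/; voiced fricatives become stops word-finally, yielding [b] there.

/ŋov/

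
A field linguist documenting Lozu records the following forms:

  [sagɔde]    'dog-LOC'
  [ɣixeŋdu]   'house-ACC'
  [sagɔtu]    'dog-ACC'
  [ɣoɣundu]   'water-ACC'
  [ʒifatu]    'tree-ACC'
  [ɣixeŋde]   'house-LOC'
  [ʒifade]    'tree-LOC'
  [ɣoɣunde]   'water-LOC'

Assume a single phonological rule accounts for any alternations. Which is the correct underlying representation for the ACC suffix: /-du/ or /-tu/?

/-tu/

The ACC suffix surfaces as [-du] and [-tu], depending on the final segment of the stem.
By contrast the LOC suffix keeps its initial [d] throughout — that segment must be underlying.
So the underlying form is /-tu/, and voiceless stops become voiced after a nasal.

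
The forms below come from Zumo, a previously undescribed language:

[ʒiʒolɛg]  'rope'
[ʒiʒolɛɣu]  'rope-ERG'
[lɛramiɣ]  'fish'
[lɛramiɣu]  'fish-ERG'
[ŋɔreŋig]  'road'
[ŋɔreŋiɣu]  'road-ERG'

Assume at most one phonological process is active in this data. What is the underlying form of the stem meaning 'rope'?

/ʒiʒolɛg/

The stem for 'rope' ends in [g] in [ʒiʒolɛg] but [ɣ] in [ʒiʒolɛɣu].
Compare 'fish', with invariant [ɣ] in [lɛramiɣ] and [lɛramiɣu]: an analysis with underlying /ɣ/ and a rule producing [g] in isolation would wrongly predict alternation here too.
Therefore /g/ is basic and [ɣ] is derived by intervocalic spirantization (voiced stops become fricatives between vowels).
The underlying form of 'rope' is therefore /ʒiʒolɛg/.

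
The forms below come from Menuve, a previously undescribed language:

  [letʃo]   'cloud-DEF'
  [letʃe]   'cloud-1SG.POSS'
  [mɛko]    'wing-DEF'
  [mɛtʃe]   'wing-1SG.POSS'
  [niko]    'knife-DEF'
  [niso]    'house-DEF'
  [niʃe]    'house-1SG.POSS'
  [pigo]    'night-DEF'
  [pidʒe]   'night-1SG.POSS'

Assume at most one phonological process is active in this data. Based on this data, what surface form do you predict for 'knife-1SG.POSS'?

The stem for 'wing' ends in [k] in [mɛko] but [tʃ] in [mɛtʃe].
Compare 'cloud', with invariant [tʃ] in [letʃo] and [letʃe]: an analysis with underlying /tʃ/ and a rule producing [k] before the DEF suffix would wrongly predict alternation here too.
So /k/ is underlying, and a rule of palatalization before a front vowel — /k/, /g/ and /s/ become palato-alveolar [tʃ], [dʒ] and [ʃ] before a front vowel — gives [tʃ].
From [niko] the stem 'knife' is /nik/; before a front vowel this yields [nitʃe].

[nitʃe]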